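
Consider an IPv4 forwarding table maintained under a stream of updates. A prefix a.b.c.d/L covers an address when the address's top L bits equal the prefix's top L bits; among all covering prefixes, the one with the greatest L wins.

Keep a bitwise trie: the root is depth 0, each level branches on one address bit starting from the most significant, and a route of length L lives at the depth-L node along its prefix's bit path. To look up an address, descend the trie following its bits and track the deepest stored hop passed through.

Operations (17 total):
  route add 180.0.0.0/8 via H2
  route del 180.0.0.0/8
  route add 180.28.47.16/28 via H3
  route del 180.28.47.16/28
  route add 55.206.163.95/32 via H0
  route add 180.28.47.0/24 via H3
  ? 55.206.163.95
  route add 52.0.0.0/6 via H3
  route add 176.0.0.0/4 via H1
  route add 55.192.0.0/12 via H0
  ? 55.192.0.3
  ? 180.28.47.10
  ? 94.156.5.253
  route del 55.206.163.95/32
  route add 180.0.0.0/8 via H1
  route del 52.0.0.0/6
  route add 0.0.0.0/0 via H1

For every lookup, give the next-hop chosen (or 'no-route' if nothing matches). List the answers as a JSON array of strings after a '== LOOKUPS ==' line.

Process each operation:
  add 180.0.0.0/8 -> H2 at depth 8
  del 180.0.0.0/8 (clear depth 8)
  add 180.28.47.16/28 -> H3 at depth 28
  del 180.28.47.16/28 (clear depth 28)
  add 55.206.163.95/32 -> H0 at depth 32
  add 180.28.47.0/24 -> H3 at depth 24
  ? 55.206.163.95  path d0:-→d1:-→d2:-→d3:-→d4:-→d5:-→d6:-→d7:-→d8:-→d9:-→d10:-→d11:-→d12:-→d13:-→d14:-→d15:-→d16:-→d17:-→d18:-→d19:-→d20:-→d21:-→d22:-→d23:-→d24:-→d25:-→d26:-→d27:-→d28:-→d29:-→d30:-→d31:-→d32:H0  best=H0
  add 52.0.0.0/6 -> H3 at depth 6
  add 176.0.0.0/4 -> H1 at depth 4
  add 55.192.0.0/12 -> H0 at depth 12
  ? 55.192.0.3  path d0:-→d1:-→d2:-→d3:-→d4:-→d5:-→d6:H3→d7:-→d8:-→d9:-→d10:-→d11:-→d12:H0  best=H0
  ? 180.28.47.10  path d0:-→d1:-→d2:-→d3:-→d4:H1→d5:-→d6:-→d7:-→d8:-→d9:-→d10:-→d11:-→d12:-→d13:-→d14:-→d15:-→d16:-→d17:-→d18:-→d19:-→d20:-→d21:-→d22:-→d23:-→d24:H3→d25:-→d26:-→d27:-  best=H3
  ? 94.156.5.253  path d0:-→d1:-  best=no-route
  del 55.206.163.95/32 (clear depth 32)
  add 180.0.0.0/8 -> H1 at depth 8
  del 52.0.0.0/6 (clear depth 6)
  add 0.0.0.0/0 -> H1 at depth 0

== LOOKUPS ==
["H0","H0","H3","no-route"]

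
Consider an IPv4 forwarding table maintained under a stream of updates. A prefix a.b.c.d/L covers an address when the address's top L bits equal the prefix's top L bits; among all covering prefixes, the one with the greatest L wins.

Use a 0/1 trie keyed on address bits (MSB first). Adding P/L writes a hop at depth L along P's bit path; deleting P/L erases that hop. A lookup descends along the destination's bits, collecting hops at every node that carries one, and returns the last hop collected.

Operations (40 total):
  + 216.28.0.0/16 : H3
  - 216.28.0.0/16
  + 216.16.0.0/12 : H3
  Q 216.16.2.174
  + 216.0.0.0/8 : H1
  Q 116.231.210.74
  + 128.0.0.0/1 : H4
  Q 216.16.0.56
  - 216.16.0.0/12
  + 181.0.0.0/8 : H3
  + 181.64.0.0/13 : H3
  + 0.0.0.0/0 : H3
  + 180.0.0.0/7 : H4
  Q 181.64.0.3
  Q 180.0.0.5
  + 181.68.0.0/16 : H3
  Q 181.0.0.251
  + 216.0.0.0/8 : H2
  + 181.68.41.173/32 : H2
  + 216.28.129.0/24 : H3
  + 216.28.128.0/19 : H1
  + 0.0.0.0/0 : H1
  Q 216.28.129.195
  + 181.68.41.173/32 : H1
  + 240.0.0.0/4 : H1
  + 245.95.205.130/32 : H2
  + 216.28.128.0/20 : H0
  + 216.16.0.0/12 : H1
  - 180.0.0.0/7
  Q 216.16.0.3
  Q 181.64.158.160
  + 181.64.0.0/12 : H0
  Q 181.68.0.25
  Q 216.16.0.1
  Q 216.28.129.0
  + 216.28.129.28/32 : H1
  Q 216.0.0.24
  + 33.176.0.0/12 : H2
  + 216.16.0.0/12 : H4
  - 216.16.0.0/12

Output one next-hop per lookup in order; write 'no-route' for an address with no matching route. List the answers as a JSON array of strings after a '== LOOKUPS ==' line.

Process each operation:
  + 216.28.0.0/16 (H3) depth=16
  - 216.28.0.0/16 clear@16
  + 216.16.0.0/12 (H3) depth=12
  ? 216.16.2.174  path d0:-→d1:-→d2:-→d3:-→d4:-→d5:-→d6:-→d7:-→d8:-→d9:-→d10:-→d11:-→d12:H3  best=H3
  + 216.0.0.0/8 (H1) depth=8
  ? 116.231.210.74  path d0:-  best=no-route
  + 128.0.0.0/1 (H4) depth=1
  ? 216.16.0.56  path d0:-→d1:H4→d2:-→d3:-→d4:-→d5:-→d6:-→d7:-→d8:H1→d9:-→d10:-→d11:-→d12:H3  best=H3
  - 216.16.0.0/12 clear@12
  + 181.0.0.0/8 (H3) depth=8
  + 181.64.0.0/13 (H3) depth=13
  + 0.0.0.0/0 (H3) depth=0
  + 180.0.0.0/7 (H4) depth=7
  ? 181.64.0.3  path d0:H3→d1:H4→d2:-→d3:-→d4:-→d5:-→d6:-→d7:H4→d8:H3→d9:-→d10:-→d11:-→d12:-→d13:H3  best=H3
  ? 180.0.0.5  path d0:H3→d1:H4→d2:-→d3:-→d4:-→d5:-→d6:-→d7:H4  best=H4
  + 181.68.0.0/16 (H3) depth=16
  ? 181.0.0.251  path d0:H3→d1:H4→d2:-→d3:-→d4:-→d5:-→d6:-→d7:H4→d8:H3→d9:-  best=H3
  + 216.0.0.0/8 (H2) depth=8
  + 181.68.41.173/32 (H2) depth=32
  + 216.28.129.0/24 (H3) depth=24
  + 216.28.128.0/19 (H1) depth=19
  + 0.0.0.0/0 (H1) depth=0
  ? 216.28.129.195  path d0:H1→d1:H4→d2:-→d3:-→d4:-→d5:-→d6:-→d7:-→d8:H2→d9:-→d10:-→d11:-→d12:-→d13:-→d14:-→d15:-→d16:-→d17:-→d18:-→d19:H1→d20:-→d21:-→d22:-→d23:-→d24:H3  best=H3
  + 181.68.41.173/32 (H1) depth=32
  + 240.0.0.0/4 (H1) depth=4
  + 245.95.205.130/32 (H2) depth=32
  + 216.28.128.0/20 (H0) depth=20
  + 216.16.0.0/12 (H1) depth=12
  - 180.0.0.0/7 clear@7
  ? 216.16.0.3  path d0:H1→d1:H4→d2:-→d3:-→d4:-→d5:-→d6:-→d7:-→d8:H2→d9:-→d10:-→d11:-→d12:H1  best=H1
  ? 181.64.158.160  path d0:H1→d1:H4→d2:-→d3:-→d4:-→d5:-→d6:-→d7:-→d8:H3→d9:-→d10:-→d11:-→d12:-→d13:H3  best=H3
  + 181.64.0.0/12 (H0) depth=12
  ? 181.68.0.25  path d0:H1→d1:H4→d2:-→d3:-→d4:-→d5:-→d6:-→d7:-→d8:H3→d9:-→d10:-→d11:-→d12:H0→d13:H3→d14:-→d15:-→d16:H3→d17:-→d18:-  best=H3
  ? 216.16.0.1  path d0:H1→d1:H4→d2:-→d3:-→d4:-→d5:-→d6:-→d7:-→d8:H2→d9:-→d10:-→d11:-→d12:H1  best=H1
  ? 216.28.129.0  path d0:H1→d1:H4→d2:-→d3:-→d4:-→d5:-→d6:-→d7:-→d8:H2→d9:-→d10:-→d11:-→d12:H1→d13:-→d14:-→d15:-→d16:-→d17:-→d18:-→d19:H1→d20:H0→d21:-→d22:-→d23:-→d24:H3  best=H3
  + 216.28.129.28/32 (H1) depth=32
  ? 216.0.0.24  path d0:H1→d1:H4→d2:-→d3:-→d4:-→d5:-→d6:-→d7:-→d8:H2→d9:-→d10:-→d11:-  best=H2
  + 33.176.0.0/12 (H2) depth=12
  + 216.16.0.0/12 (H4) depth=12
  - 216.16.0.0/12 clear@12

== LOOKUPS ==
["H3","no-route","H3","H3","H4","H3","H3","H1","H3","H3","H1","H3","H2"]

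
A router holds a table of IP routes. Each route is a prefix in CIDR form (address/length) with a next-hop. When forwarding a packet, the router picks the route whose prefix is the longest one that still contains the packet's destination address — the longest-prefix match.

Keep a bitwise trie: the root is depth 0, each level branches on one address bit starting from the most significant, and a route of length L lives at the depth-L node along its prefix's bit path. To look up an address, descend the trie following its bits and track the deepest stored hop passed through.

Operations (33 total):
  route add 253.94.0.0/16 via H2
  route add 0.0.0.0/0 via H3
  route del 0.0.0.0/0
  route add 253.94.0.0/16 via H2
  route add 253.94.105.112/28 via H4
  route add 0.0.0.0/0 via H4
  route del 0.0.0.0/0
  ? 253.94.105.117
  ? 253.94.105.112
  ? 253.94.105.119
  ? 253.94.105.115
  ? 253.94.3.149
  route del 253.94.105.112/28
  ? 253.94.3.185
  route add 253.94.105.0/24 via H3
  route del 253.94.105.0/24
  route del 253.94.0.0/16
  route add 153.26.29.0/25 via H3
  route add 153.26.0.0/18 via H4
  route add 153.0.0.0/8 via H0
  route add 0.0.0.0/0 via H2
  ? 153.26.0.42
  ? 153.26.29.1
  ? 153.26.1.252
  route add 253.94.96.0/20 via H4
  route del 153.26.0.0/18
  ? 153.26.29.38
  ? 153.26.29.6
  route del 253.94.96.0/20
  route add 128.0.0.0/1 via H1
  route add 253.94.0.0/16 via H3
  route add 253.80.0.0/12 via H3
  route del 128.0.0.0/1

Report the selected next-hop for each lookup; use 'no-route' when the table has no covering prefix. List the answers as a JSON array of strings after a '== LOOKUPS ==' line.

Process each operation:
  add 253.94.0.0/16 -> H2 at depth 16
  add 0.0.0.0/0 -> H3 at depth 0
  - 0.0.0.0/0 clear@0
  add 253.94.0.0/16 -> H2 at depth 16
  add 253.94.105.112/28 -> H4 at depth 28
  add 0.0.0.0/0 -> H4 at depth 0
  - 0.0.0.0/0 clear@0
  Q 253.94.105.117: descend 1111110101011110011010010111 ; hops seen [H2,H4] ; pick H4
  Q 253.94.105.112: descend 1111110101011110011010010111 ; hops seen [H2,H4] ; pick H4
  Q 253.94.105.119: descend 1111110101011110011010010111 ; hops seen [H2,H4] ; pick H4
  Q 253.94.105.115: descend 1111110101011110011010010111 ; hops seen [H2,H4] ; pick H4
  Q 253.94.3.149: descend 11111101010111100 ; hops seen [H2] ; pick H2
  - 253.94.105.112/28 clear@28
  Q 253.94.3.185: descend 11111101010111100 ; hops seen [H2] ; pick H2
  add 253.94.105.0/24 -> H3 at depth 24
  - 253.94.105.0/24 clear@24
  - 253.94.0.0/16 clear@16
  add 153.26.29.0/25 -> H3 at depth 25
  add 153.26.0.0/18 -> H4 at depth 18
  add 153.0.0.0/8 -> H0 at depth 8
  add 0.0.0.0/0 -> H2 at depth 0
  Q 153.26.0.42: descend 1001100100011010000 ; hops seen [H2,H0,H4] ; pick H4
  Q 153.26.29.1: descend 1001100100011010000111010 ; hops seen [H2,H0,H4,H3] ; pick H3
  Q 153.26.1.252: descend 1001100100011010000 ; hops seen [H2,H0,H4] ; pick H4
  add 253.94.96.0/20 -> H4 at depth 20
  - 153.26.0.0/18 clear@18
  Q 153.26.29.38: descend 1001100100011010000111010 ; hops seen [H2,H0,H3] ; pick H3
  Q 153.26.29.6: descend 1001100100011010000111010 ; hops seen [H2,H0,H3] ; pick H3
  - 253.94.96.0/20 clear@20
  add 128.0.0.0/1 -> H1 at depth 1
  add 253.94.0.0/16 -> H3 at depth 16
  add 253.80.0.0/12 -> H3 at depth 12
  - 128.0.0.0/1 clear@1

== LOOKUPS ==
["H4","H4","H4","H4","H2","H2","H4","H3","H4","H3","H3"]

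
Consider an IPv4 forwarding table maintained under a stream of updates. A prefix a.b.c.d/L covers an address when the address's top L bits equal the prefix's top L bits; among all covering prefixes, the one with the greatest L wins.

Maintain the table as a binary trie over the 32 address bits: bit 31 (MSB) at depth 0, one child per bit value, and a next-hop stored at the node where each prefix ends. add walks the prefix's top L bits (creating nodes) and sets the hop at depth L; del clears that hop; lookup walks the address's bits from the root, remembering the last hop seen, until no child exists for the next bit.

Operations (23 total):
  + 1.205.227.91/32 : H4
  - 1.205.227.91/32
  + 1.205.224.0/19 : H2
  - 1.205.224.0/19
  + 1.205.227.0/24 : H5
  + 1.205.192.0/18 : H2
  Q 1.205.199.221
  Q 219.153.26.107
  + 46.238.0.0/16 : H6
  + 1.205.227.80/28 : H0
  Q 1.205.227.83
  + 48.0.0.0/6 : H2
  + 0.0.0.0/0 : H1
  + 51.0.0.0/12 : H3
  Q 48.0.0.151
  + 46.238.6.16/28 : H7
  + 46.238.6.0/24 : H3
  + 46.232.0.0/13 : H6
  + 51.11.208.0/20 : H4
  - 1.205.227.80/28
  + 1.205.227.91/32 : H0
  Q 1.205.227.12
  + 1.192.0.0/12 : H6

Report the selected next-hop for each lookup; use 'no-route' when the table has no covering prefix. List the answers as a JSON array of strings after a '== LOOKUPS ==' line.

Trace:
  + 1.205.227.91/32 (H4) depth=32
  - 1.205.227.91/32 clear@32
  + 1.205.224.0/19 (H2) depth=19
  - 1.205.224.0/19 clear@19
  + 1.205.227.0/24 (H5) depth=24
  + 1.205.192.0/18 (H2) depth=18
  lookup 1.205.199.221: bits 000000011100110111 walk d0:-→d1:-→d2:-→d3:-→d4:-→d5:-→d6:-→d7:-→d8:-→d9:-→d10:-→d11:-→d12:-→d13:-→d14:-→d15:-→d16:-→d17:-→d18:H2 -> H2
  lookup 219.153.26.107: bits ε walk d0:- -> no-route
  + 46.238.0.0/16 (H6) depth=16
  + 1.205.227.80/28 (H0) depth=28
  lookup 1.205.227.83: bits 0000000111001101111000110101 walk d0:-→d1:-→d2:-→d3:-→d4:-→d5:-→d6:-→d7:-→d8:-→d9:-→d10:-→d11:-→d12:-→d13:-→d14:-→d15:-→d16:-→d17:-→d18:H2→d19:-→d20:-→d21:-→d22:-→d23:-→d24:H5→d25:-→d26:-→d27:-→d28:H0 -> H0
  + 48.0.0.0/6 (H2) depth=6
  + 0.0.0.0/0 (H1) depth=0
  + 51.0.0.0/12 (H3) depth=12
  lookup 48.0.0.151: bits 001100 walk d0:H1→d1:-→d2:-→d3:-→d4:-→d5:-→d6:H2 -> H2
  + 46.238.6.16/28 (H7) depth=28
  + 46.238.6.0/24 (H3) depth=24
  + 46.232.0.0/13 (H6) depth=13
  + 51.11.208.0/20 (H4) depth=20
  - 1.205.227.80/28 clear@28
  + 1.205.227.91/32 (H0) depth=32
  lookup 1.205.227.12: bits 0000000111001101111000110 walk d0:H1→d1:-→d2:-→d3:-→d4:-→d5:-→d6:-→d7:-→d8:-→d9:-→d10:-→d11:-→d12:-→d13:-→d14:-→d15:-→d16:-→d17:-→d18:H2→d19:-→d20:-→d21:-→d22:-→d23:-→d24:H5→d25:- -> H5
  + 1.192.0.0/12 (H6) depth=12

== LOOKUPS ==
["H2","no-route","H0","H2","H5"]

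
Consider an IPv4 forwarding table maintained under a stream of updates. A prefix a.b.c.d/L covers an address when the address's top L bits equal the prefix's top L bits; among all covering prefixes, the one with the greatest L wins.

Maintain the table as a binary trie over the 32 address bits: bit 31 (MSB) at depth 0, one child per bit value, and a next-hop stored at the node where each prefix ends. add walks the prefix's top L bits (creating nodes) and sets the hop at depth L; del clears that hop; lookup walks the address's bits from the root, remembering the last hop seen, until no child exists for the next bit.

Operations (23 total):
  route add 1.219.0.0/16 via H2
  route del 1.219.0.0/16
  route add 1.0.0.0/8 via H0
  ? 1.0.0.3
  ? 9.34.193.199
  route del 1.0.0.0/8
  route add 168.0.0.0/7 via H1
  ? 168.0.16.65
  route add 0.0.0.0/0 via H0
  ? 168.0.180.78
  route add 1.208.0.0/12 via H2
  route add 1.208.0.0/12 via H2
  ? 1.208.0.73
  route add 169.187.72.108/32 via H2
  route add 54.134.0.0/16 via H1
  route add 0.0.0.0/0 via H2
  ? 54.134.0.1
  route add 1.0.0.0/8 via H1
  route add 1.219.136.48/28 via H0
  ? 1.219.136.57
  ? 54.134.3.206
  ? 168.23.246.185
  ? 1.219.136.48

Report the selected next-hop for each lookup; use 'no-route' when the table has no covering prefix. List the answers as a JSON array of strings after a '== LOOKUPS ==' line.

Trace:
  + 1.219.0.0/16 (H2) depth=16
  - 1.219.0.0/16 clear@16
  + 1.0.0.0/8 (H0) depth=8
  lookup 1.0.0.3: bits 00000001 walk d0:-→d1:-→d2:-→d3:-→d4:-→d5:-→d6:-→d7:-→d8:H0 -> H0
  lookup 9.34.193.199: bits 0000 walk d0:-→d1:-→d2:-→d3:-→d4:- -> no-route
  - 1.0.0.0/8 clear@8
  + 168.0.0.0/7 (H1) depth=7
  lookup 168.0.16.65: bits 1010100 walk d0:-→d1:-→d2:-→d3:-→d4:-→d5:-→d6:-→d7:H1 -> H1
  + 0.0.0.0/0 (H0) depth=0
  lookup 168.0.180.78: bits 1010100 walk d0:H0→d1:-→d2:-→d3:-→d4:-→d5:-→d6:-→d7:H1 -> H1
  + 1.208.0.0/12 (H2) depth=12
  + 1.208.0.0/12 (H2) depth=12
  lookup 1.208.0.73: bits 000000011101 walk d0:H0→d1:-→d2:-→d3:-→d4:-→d5:-→d6:-→d7:-→d8:-→d9:-→d10:-→d11:-→d12:H2 -> H2
  + 169.187.72.108/32 (H2) depth=32
  + 54.134.0.0/16 (H1) depth=16
  + 0.0.0.0/0 (H2) depth=0
  lookup 54.134.0.1: bits 0011011010000110 walk d0:H2→d1:-→d2:-→d3:-→d4:-→d5:-→d6:-→d7:-→d8:-→d9:-→d10:-→d11:-→d12:-→d13:-→d14:-→d15:-→d16:H1 -> H1
  + 1.0.0.0/8 (H1) depth=8
  + 1.219.136.48/28 (H0) depth=28
  lookup 1.219.136.57: bits 0000000111011011100010000011 walk d0:H2→d1:-→d2:-→d3:-→d4:-→d5:-→d6:-→d7:-→d8:H1→d9:-→d10:-→d11:-→d12:H2→d13:-→d14:-→d15:-→d16:-→d17:-→d18:-→d19:-→d20:-→d21:-→d22:-→d23:-→d24:-→d25:-→d26:-→d27:-→d28:H0 -> H0
  lookup 54.134.3.206: bits 0011011010000110 walk d0:H2→d1:-→d2:-→d3:-→d4:-→d5:-→d6:-→d7:-→d8:-→d9:-→d10:-→d11:-→d12:-→d13:-→d14:-→d15:-→d16:H1 -> H1
  lookup 168.23.246.185: bits 1010100 walk d0:H2→d1:-→d2:-→d3:-→d4:-→d5:-→d6:-→d7:H1 -> H1
  lookup 1.219.136.48: bits 0000000111011011100010000011 walk d0:H2→d1:-→d2:-→d3:-→d4:-→d5:-→d6:-→d7:-→d8:H1→d9:-→d10:-→d11:-→d12:H2→d13:-→d14:-→d15:-→d16:-→d17:-→d18:-→d19:-→d20:-→d21:-→d22:-→d23:-→d24:-→d25:-→d26:-→d27:-→d28:H0 -> H0

== LOOKUPS ==
["H0","no-route","H1","H1","H2","H1","H0","H1","H1","H0"]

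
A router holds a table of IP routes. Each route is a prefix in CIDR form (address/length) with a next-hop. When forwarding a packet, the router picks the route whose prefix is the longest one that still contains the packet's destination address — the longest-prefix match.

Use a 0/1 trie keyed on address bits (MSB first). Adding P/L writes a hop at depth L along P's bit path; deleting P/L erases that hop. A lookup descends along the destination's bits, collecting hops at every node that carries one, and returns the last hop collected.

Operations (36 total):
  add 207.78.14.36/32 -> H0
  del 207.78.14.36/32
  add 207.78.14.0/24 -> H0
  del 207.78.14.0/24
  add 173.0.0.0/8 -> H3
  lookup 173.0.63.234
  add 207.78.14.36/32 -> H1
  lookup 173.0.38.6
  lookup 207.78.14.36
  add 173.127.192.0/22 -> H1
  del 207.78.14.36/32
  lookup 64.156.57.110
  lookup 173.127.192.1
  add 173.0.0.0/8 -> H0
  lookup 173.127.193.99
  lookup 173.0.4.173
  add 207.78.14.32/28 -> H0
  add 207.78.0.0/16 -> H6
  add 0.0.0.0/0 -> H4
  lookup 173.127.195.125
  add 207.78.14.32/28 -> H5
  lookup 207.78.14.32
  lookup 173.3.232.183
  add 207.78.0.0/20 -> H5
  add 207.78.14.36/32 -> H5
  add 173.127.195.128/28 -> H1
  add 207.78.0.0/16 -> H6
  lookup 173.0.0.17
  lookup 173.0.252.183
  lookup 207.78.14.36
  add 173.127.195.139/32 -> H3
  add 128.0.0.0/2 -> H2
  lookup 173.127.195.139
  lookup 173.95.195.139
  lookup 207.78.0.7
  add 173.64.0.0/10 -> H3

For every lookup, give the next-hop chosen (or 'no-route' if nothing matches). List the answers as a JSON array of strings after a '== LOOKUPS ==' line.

Trace:
  + 207.78.14.36/32 (H0) depth=32
  - 207.78.14.36/32 clear@32
  + 207.78.14.0/24 (H0) depth=24
  - 207.78.14.0/24 clear@24
  + 173.0.0.0/8 (H3) depth=8
  ? 173.0.63.234  path d0:-→d1:-→d2:-→d3:-→d4:-→d5:-→d6:-→d7:-→d8:H3  best=H3
  + 207.78.14.36/32 (H1) depth=32
  ? 173.0.38.6  path d0:-→d1:-→d2:-→d3:-→d4:-→d5:-→d6:-→d7:-→d8:H3  best=H3
  ? 207.78.14.36  path d0:-→d1:-→d2:-→d3:-→d4:-→d5:-→d6:-→d7:-→d8:-→d9:-→d10:-→d11:-→d12:-→d13:-→d14:-→d15:-→d16:-→d17:-→d18:-→d19:-→d20:-→d21:-→d22:-→d23:-→d24:-→d25:-→d26:-→d27:-→d28:-→d29:-→d30:-→d31:-→d32:H1  best=H1
  + 173.127.192.0/22 (H1) depth=22
  - 207.78.14.36/32 clear@32
  ? 64.156.57.110  path d0:-  best=no-route
  ? 173.127.192.1  path d0:-→d1:-→d2:-→d3:-→d4:-→d5:-→d6:-→d7:-→d8:H3→d9:-→d10:-→d11:-→d12:-→d13:-→d14:-→d15:-→d16:-→d17:-→d18:-→d19:-→d20:-→d21:-→d22:H1  best=H1
  + 173.0.0.0/8 (H0) depth=8
  ? 173.127.193.99  path d0:-→d1:-→d2:-→d3:-→d4:-→d5:-→d6:-→d7:-→d8:H0→d9:-→d10:-→d11:-→d12:-→d13:-→d14:-→d15:-→d16:-→d17:-→d18:-→d19:-→d20:-→d21:-→d22:H1  best=H1
  ? 173.0.4.173  path d0:-→d1:-→d2:-→d3:-→d4:-→d5:-→d6:-→d7:-→d8:H0→d9:-  best=H0
  + 207.78.14.32/28 (H0) depth=28
  + 207.78.0.0/16 (H6) depth=16
  + 0.0.0.0/0 (H4) depth=0
  ? 173.127.195.125  path d0:H4→d1:-→d2:-→d3:-→d4:-→d5:-→d6:-→d7:-→d8:H0→d9:-→d10:-→d11:-→d12:-→d13:-→d14:-→d15:-→d16:-→d17:-→d18:-→d19:-→d20:-→d21:-→d22:H1  best=H1
  + 207.78.14.32/28 (H5) depth=28
  ? 207.78.14.32  path d0:H4→d1:-→d2:-→d3:-→d4:-→d5:-→d6:-→d7:-→d8:-→d9:-→d10:-→d11:-→d12:-→d13:-→d14:-→d15:-→d16:H6→d17:-→d18:-→d19:-→d20:-→d21:-→d22:-→d23:-→d24:-→d25:-→d26:-→d27:-→d28:H5→d29:-  best=H5
  ? 173.3.232.183  path d0:H4→d1:-→d2:-→d3:-→d4:-→d5:-→d6:-→d7:-→d8:H0→d9:-  best=H0
  + 207.78.0.0/20 (H5) depth=20
  + 207.78.14.36/32 (H5) depth=32
  + 173.127.195.128/28 (H1) depth=28
  + 207.78.0.0/16 (H6) depth=16
  ? 173.0.0.17  path d0:H4→d1:-→d2:-→d3:-→d4:-→d5:-→d6:-→d7:-→d8:H0→d9:-  best=H0
  ? 173.0.252.183  path d0:H4→d1:-→d2:-→d3:-→d4:-→d5:-→d6:-→d7:-→d8:H0→d9:-  best=H0
  ? 207.78.14.36  path d0:H4→d1:-→d2:-→d3:-→d4:-→d5:-→d6:-→d7:-→d8:-→d9:-→d10:-→d11:-→d12:-→d13:-→d14:-→d15:-→d16:H6→d17:-→d18:-→d19:-→d20:H5→d21:-→d22:-→d23:-→d24:-→d25:-→d26:-→d27:-→d28:H5→d29:-→d30:-→d31:-→d32:H5  best=H5
  + 173.127.195.139/32 (H3) depth=32
  + 128.0.0.0/2 (H2) depth=2
  ? 173.127.195.139  path d0:H4→d1:-→d2:H2→d3:-→d4:-→d5:-→d6:-→d7:-→d8:H0→d9:-→d10:-→d11:-→d12:-→d13:-→d14:-→d15:-→d16:-→d17:-→d18:-→d19:-→d20:-→d21:-→d22:H1→d23:-→d24:-→d25:-→d26:-→d27:-→d28:H1→d29:-→d30:-→d31:-→d32:H3  best=H3
  ? 173.95.195.139  path d0:H4→d1:-→d2:H2→d3:-→d4:-→d5:-→d6:-→d7:-→d8:H0→d9:-→d10:-  best=H0
  ? 207.78.0.7  path d0:H4→d1:-→d2:-→d3:-→d4:-→d5:-→d6:-→d7:-→d8:-→d9:-→d10:-→d11:-→d12:-→d13:-→d14:-→d15:-→d16:H6→d17:-→d18:-→d19:-→d20:H5  best=H5
  + 173.64.0.0/10 (H3) depth=10

== LOOKUPS ==
["H3","H3","H1","no-route","H1","H1","H0","H1","H5","H0","H0","H0","H5","H3","H0","H5"]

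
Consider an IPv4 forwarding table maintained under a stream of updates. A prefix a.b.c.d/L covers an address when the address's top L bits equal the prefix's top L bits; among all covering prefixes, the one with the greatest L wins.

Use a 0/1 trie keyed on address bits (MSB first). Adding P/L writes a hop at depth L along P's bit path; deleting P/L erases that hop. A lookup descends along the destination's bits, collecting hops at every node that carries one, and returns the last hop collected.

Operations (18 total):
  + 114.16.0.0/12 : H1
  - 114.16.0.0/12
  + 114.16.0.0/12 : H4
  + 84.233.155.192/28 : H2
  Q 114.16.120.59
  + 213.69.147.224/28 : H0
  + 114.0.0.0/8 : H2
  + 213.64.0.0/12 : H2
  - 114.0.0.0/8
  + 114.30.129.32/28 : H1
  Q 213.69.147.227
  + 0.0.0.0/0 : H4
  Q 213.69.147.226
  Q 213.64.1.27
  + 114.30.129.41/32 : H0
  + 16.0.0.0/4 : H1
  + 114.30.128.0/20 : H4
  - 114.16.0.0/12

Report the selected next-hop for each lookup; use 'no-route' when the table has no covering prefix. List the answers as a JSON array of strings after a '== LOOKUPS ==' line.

Trace:
  add 114.16.0.0/12 -> H1 at depth 12
  - 114.16.0.0/12 clear@12
  add 114.16.0.0/12 -> H4 at depth 12
  add 84.233.155.192/28 -> H2 at depth 28
  Q 114.16.120.59: descend 011100100001 ; hops seen [H4] ; pick H4
  add 213.69.147.224/28 -> H0 at depth 28
  add 114.0.0.0/8 -> H2 at depth 8
  add 213.64.0.0/12 -> H2 at depth 12
  - 114.0.0.0/8 clear@8
  add 114.30.129.32/28 -> H1 at depth 28
  Q 213.69.147.227: descend 1101010101000101100100111110 ; hops seen [H2,H0] ; pick H0
  add 0.0.0.0/0 -> H4 at depth 0
  Q 213.69.147.226: descend 1101010101000101100100111110 ; hops seen [H4,H2,H0] ; pick H0
  Q 213.64.1.27: descend 1101010101000 ; hops seen [H4,H2] ; pick H2
  add 114.30.129.41/32 -> H0 at depth 32
  add 16.0.0.0/4 -> H1 at depth 4
  add 114.30.128.0/20 -> H4 at depth 20
  - 114.16.0.0/12 clear@12

== LOOKUPS ==
["H4","H0","H0","H2"]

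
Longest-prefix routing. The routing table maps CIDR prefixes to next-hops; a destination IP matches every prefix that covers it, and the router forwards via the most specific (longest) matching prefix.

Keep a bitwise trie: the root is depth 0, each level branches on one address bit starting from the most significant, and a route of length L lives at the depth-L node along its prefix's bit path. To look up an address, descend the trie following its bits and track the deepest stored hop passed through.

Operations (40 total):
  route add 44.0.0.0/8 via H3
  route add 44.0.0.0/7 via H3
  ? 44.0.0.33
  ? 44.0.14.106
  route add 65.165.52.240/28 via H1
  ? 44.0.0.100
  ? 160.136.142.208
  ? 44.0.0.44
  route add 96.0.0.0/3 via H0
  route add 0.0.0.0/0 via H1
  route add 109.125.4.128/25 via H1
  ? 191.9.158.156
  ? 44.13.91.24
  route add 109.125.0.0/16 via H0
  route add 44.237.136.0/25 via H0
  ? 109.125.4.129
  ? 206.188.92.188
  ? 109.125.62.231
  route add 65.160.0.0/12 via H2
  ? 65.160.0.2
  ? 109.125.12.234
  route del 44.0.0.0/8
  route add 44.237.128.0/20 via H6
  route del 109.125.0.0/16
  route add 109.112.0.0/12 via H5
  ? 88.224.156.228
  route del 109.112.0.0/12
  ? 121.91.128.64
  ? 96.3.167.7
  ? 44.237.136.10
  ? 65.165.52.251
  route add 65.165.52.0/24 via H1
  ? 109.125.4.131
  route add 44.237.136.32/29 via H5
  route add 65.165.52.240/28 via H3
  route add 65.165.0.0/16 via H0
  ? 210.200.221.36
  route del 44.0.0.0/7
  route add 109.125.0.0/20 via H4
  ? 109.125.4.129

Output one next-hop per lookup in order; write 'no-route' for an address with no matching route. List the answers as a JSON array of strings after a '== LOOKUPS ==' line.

Process each operation:
  add 44.0.0.0/8 -> H3 at depth 8
  add 44.0.0.0/7 -> H3 at depth 7
  Q 44.0.0.33: descend 00101100 ; hops seen [H3,H3] ; pick H3
  Q 44.0.14.106: descend 00101100 ; hops seen [H3,H3] ; pick H3
  add 65.165.52.240/28 -> H1 at depth 28
  Q 44.0.0.100: descend 00101100 ; hops seen [H3,H3] ; pick H3
  Q 160.136.142.208: descend ε ; hops seen [∅] ; pick no-route
  Q 44.0.0.44: descend 00101100 ; hops seen [H3,H3] ; pick H3
  add 96.0.0.0/3 -> H0 at depth 3
  add 0.0.0.0/0 -> H1 at depth 0
  add 109.125.4.128/25 -> H1 at depth 25
  Q 191.9.158.156: descend ε ; hops seen [H1] ; pick H1
  Q 44.13.91.24: descend 00101100 ; hops seen [H1,H3,H3] ; pick H3
  add 109.125.0.0/16 -> H0 at depth 16
  add 44.237.136.0/25 -> H0 at depth 25
  Q 109.125.4.129: descend 0110110101111101000001001 ; hops seen [H1,H0,H0,H1] ; pick H1
  Q 206.188.92.188: descend ε ; hops seen [H1] ; pick H1
  Q 109.125.62.231: descend 011011010111110100 ; hops seen [H1,H0,H0] ; pick H0
  add 65.160.0.0/12 -> H2 at depth 12
  Q 65.160.0.2: descend 0100000110100 ; hops seen [H1,H2] ; pick H2
  Q 109.125.12.234: descend 01101101011111010000 ; hops seen [H1,H0,H0] ; pick H0
  del 44.0.0.0/8 (clear depth 8)
  add 44.237.128.0/20 -> H6 at depth 20
  del 109.125.0.0/16 (clear depth 16)
  add 109.112.0.0/12 -> H5 at depth 12
  Q 88.224.156.228: descend 010 ; hops seen [H1] ; pick H1
  del 109.112.0.0/12 (clear depth 12)
  Q 121.91.128.64: descend 011 ; hops seen [H1,H0] ; pick H0
  Q 96.3.167.7: descend 0110 ; hops seen [H1,H0] ; pick H0
  Q 44.237.136.10: descend 0010110011101101100010000 ; hops seen [H1,H3,H6,H0] ; pick H0
  Q 65.165.52.251: descend 0100000110100101001101001111 ; hops seen [H1,H2,H1] ; pick H1
  add 65.165.52.0/24 -> H1 at depth 24
  Q 109.125.4.131: descend 0110110101111101000001001 ; hops seen [H1,H0,H1] ; pick H1
  add 44.237.136.32/29 -> H5 at depth 29
  add 65.165.52.240/28 -> H3 at depth 28
  add 65.165.0.0/16 -> H0 at depth 16
  Q 210.200.221.36: descend ε ; hops seen [H1] ; pick H1
  del 44.0.0.0/7 (clear depth 7)
  add 109.125.0.0/20 -> H4 at depth 20
  Q 109.125.4.129: descend 0110110101111101000001001 ; hops seen [H1,H0,H4,H1] ; pick H1

== LOOKUPS ==
["H3","H3","H3","no-route","H3","H1","H3","H1","H1","H0","H2","H0","H1","H0","H0","H0","H1","H1","H1","H1"]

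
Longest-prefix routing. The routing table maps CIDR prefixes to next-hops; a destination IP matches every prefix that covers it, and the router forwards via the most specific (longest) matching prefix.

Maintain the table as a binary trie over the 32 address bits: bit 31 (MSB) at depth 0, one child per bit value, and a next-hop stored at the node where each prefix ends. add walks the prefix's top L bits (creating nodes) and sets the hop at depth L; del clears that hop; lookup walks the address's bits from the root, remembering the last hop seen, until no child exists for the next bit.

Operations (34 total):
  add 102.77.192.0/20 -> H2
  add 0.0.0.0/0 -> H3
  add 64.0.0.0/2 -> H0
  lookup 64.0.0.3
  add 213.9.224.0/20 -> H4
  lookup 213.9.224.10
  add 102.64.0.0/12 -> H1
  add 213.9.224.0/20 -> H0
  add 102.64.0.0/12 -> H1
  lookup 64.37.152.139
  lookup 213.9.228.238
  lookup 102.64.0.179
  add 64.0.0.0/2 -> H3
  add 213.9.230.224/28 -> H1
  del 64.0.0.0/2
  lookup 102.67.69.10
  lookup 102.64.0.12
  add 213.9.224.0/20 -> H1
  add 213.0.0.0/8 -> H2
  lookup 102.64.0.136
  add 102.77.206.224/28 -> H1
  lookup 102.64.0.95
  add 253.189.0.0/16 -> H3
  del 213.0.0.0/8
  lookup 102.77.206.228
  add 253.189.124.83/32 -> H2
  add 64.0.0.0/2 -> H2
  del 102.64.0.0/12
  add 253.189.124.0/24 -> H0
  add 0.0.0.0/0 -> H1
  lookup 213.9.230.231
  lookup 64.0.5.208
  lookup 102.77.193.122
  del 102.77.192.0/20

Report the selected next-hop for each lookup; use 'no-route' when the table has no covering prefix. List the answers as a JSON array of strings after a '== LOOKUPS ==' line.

Process each operation:
  + 102.77.192.0/20 (H2) depth=20
  + 0.0.0.0/0 (H3) depth=0
  + 64.0.0.0/2 (H0) depth=2
  lookup 64.0.0.3: bits 01 walk d0:H3→d1:-→d2:H0 -> H0
  + 213.9.224.0/20 (H4) depth=20
  lookup 213.9.224.10: bits 11010101000010011110 walk d0:H3→d1:-→d2:-→d3:-→d4:-→d5:-→d6:-→d7:-→d8:-→d9:-→d10:-→d11:-→d12:-→d13:-→d14:-→d15:-→d16:-→d17:-→d18:-→d19:-→d20:H4 -> H4
  + 102.64.0.0/12 (H1) depth=12
  + 213.9.224.0/20 (H0) depth=20
  + 102.64.0.0/12 (H1) depth=12
  lookup 64.37.152.139: bits 01 walk d0:H3→d1:-→d2:H0 -> H0
  lookup 213.9.228.238: bits 11010101000010011110 walk d0:H3→d1:-→d2:-→d3:-→d4:-→d5:-→d6:-→d7:-→d8:-→d9:-→d10:-→d11:-→d12:-→d13:-→d14:-→d15:-→d16:-→d17:-→d18:-→d19:-→d20:H0 -> H0
  lookup 102.64.0.179: bits 011001100100 walk d0:H3→d1:-→d2:H0→d3:-→d4:-→d5:-→d6:-→d7:-→d8:-→d9:-→d10:-→d11:-→d12:H1 -> H1
  + 64.0.0.0/2 (H3) depth=2
  + 213.9.230.224/28 (H1) depth=28
  - 64.0.0.0/2 clear@2
  lookup 102.67.69.10: bits 011001100100 walk d0:H3→d1:-→d2:-→d3:-→d4:-→d5:-→d6:-→d7:-→d8:-→d9:-→d10:-→d11:-→d12:H1 -> H1
  lookup 102.64.0.12: bits 011001100100 walk d0:H3→d1:-→d2:-→d3:-→d4:-→d5:-→d6:-→d7:-→d8:-→d9:-→d10:-→d11:-→d12:H1 -> H1
  + 213.9.224.0/20 (H1) depth=20
  + 213.0.0.0/8 (H2) depth=8
  lookup 102.64.0.136: bits 011001100100 walk d0:H3→d1:-→d2:-→d3:-→d4:-→d5:-→d6:-→d7:-→d8:-→d9:-→d10:-→d11:-→d12:H1 -> H1
  + 102.77.206.224/28 (H1) depth=28
  lookup 102.64.0.95: bits 011001100100 walk d0:H3→d1:-→d2:-→d3:-→d4:-→d5:-→d6:-→d7:-→d8:-→d9:-→d10:-→d11:-→d12:H1 -> H1
  + 253.189.0.0/16 (H3) depth=16
  - 213.0.0.0/8 clear@8
  lookup 102.77.206.228: bits 0110011001001101110011101110 walk d0:H3→d1:-→d2:-→d3:-→d4:-→d5:-→d6:-→d7:-→d8:-→d9:-→d10:-→d11:-→d12:H1→d13:-→d14:-→d15:-→d16:-→d17:-→d18:-→d19:-→d20:H2→d21:-→d22:-→d23:-→d24:-→d25:-→d26:-→d27:-→d28:H1 -> H1
  + 253.189.124.83/32 (H2) depth=32
  + 64.0.0.0/2 (H2) depth=2
  - 102.64.0.0/12 clear@12
  + 253.189.124.0/24 (H0) depth=24
  + 0.0.0.0/0 (H1) depth=0
  lookup 213.9.230.231: bits 1101010100001001111001101110 walk d0:H1→d1:-→d2:-→d3:-→d4:-→d5:-→d6:-→d7:-→d8:-→d9:-→d10:-→d11:-→d12:-→d13:-→d14:-→d15:-→d16:-→d17:-→d18:-→d19:-→d20:H1→d21:-→d22:-→d23:-→d24:-→d25:-→d26:-→d27:-→d28:H1 -> H1
  lookup 64.0.5.208: bits 01 walk d0:H1→d1:-→d2:H2 -> H2
  lookup 102.77.193.122: bits 01100110010011011100 walk d0:H1→d1:-→d2:H2→d3:-→d4:-→d5:-→d6:-→d7:-→d8:-→d9:-→d10:-→d11:-→d12:-→d13:-→d14:-→d15:-→d16:-→d17:-→d18:-→d19:-→d20:H2 -> H2
  - 102.77.192.0/20 clear@20

== LOOKUPS ==
["H0","H4","H0","H0","H1","H1","H1","H1","H1","H1","H1","H2","H2"]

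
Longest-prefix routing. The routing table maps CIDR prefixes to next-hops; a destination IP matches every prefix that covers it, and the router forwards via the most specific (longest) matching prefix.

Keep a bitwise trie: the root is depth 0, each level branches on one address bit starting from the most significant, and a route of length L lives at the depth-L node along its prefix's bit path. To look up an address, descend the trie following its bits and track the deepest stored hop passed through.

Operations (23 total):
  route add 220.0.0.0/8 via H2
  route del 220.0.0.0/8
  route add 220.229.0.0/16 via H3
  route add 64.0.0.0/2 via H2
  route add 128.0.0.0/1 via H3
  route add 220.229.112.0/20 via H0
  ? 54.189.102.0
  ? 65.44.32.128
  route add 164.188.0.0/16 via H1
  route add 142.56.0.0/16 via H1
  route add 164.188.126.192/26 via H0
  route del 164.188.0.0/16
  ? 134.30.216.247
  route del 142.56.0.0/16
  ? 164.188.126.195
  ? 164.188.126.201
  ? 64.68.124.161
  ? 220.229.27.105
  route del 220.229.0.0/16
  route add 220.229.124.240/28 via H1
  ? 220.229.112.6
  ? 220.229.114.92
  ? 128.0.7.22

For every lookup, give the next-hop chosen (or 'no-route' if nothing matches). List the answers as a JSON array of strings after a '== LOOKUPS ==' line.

Process each operation:
  add 220.0.0.0/8 -> H2 at depth 8
  - 220.0.0.0/8 clear@8
  add 220.229.0.0/16 -> H3 at depth 16
  add 64.0.0.0/2 -> H2 at depth 2
  add 128.0.0.0/1 -> H3 at depth 1
  add 220.229.112.0/20 -> H0 at depth 20
  Q 54.189.102.0: descend 0 ; hops seen [∅] ; pick no-route
  Q 65.44.32.128: descend 01 ; hops seen [H2] ; pick H2
  add 164.188.0.0/16 -> H1 at depth 16
  add 142.56.0.0/16 -> H1 at depth 16
  add 164.188.126.192/26 -> H0 at depth 26
  - 164.188.0.0/16 clear@16
  Q 134.30.216.247: descend 1000 ; hops seen [H3] ; pick H3
  - 142.56.0.0/16 clear@16
  Q 164.188.126.195: descend 10100100101111000111111011 ; hops seen [H3,H0] ; pick H0
  Q 164.188.126.201: descend 10100100101111000111111011 ; hops seen [H3,H0] ; pick H0
  Q 64.68.124.161: descend 01 ; hops seen [H2] ; pick H2
  Q 220.229.27.105: descend 11011100111001010 ; hops seen [H3,H3] ; pick H3
  - 220.229.0.0/16 clear@16
  add 220.229.124.240/28 -> H1 at depth 28
  Q 220.229.112.6: descend 11011100111001010111 ; hops seen [H3,H0] ; pick H0
  Q 220.229.114.92: descend 11011100111001010111 ; hops seen [H3,H0] ; pick H0
  Q 128.0.7.22: descend 1000 ; hops seen [H3] ; pick H3

== LOOKUPS ==
["no-route","H2","H3","H0","H0","H2","H3","H0","H0","H3"]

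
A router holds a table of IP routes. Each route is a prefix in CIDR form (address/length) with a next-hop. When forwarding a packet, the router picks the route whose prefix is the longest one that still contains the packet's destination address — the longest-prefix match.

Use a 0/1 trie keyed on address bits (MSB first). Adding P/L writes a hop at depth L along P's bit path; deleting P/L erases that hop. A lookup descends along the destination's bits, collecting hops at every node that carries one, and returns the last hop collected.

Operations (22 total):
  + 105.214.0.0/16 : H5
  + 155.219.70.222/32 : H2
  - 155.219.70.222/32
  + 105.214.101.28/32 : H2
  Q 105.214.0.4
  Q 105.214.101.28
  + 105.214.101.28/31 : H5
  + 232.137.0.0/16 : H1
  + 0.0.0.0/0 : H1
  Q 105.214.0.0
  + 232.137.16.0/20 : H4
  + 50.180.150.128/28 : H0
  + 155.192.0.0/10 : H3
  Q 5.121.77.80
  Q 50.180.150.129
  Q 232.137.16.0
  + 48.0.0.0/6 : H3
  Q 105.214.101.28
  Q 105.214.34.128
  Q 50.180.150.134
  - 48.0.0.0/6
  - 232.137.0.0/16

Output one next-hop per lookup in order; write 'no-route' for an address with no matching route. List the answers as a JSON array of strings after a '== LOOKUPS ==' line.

Process each operation:
  + 105.214.0.0/16 (H5) depth=16
  + 155.219.70.222/32 (H2) depth=32
  del 155.219.70.222/32 (clear depth 32)
  + 105.214.101.28/32 (H2) depth=32
  ? 105.214.0.4  path d0:-→d1:-→d2:-→d3:-→d4:-→d5:-→d6:-→d7:-→d8:-→d9:-→d10:-→d11:-→d12:-→d13:-→d14:-→d15:-→d16:H5→d17:-  best=H5
  ? 105.214.101.28  path d0:-→d1:-→d2:-→d3:-→d4:-→d5:-→d6:-→d7:-→d8:-→d9:-→d10:-→d11:-→d12:-→d13:-→d14:-→d15:-→d16:H5→d17:-→d18:-→d19:-→d20:-→d21:-→d22:-→d23:-→d24:-→d25:-→d26:-→d27:-→d28:-→d29:-→d30:-→d31:-→d32:H2  best=H2
  + 105.214.101.28/31 (H5) depth=31
  + 232.137.0.0/16 (H1) depth=16
  + 0.0.0.0/0 (H1) depth=0
  ? 105.214.0.0  path d0:H1→d1:-→d2:-→d3:-→d4:-→d5:-→d6:-→d7:-→d8:-→d9:-→d10:-→d11:-→d12:-→d13:-→d14:-→d15:-→d16:H5→d17:-  best=H5
  + 232.137.16.0/20 (H4) depth=20
  + 50.180.150.128/28 (H0) depth=28
  + 155.192.0.0/10 (H3) depth=10
  ? 5.121.77.80  path d0:H1→d1:-→d2:-  best=H1
  ? 50.180.150.129  path d0:H1→d1:-→d2:-→d3:-→d4:-→d5:-→d6:-→d7:-→d8:-→d9:-→d10:-→d11:-→d12:-→d13:-→d14:-→d15:-→d16:-→d17:-→d18:-→d19:-→d20:-→d21:-→d22:-→d23:-→d24:-→d25:-→d26:-→d27:-→d28:H0  best=H0
  ? 232.137.16.0  path d0:H1→d1:-→d2:-→d3:-→d4:-→d5:-→d6:-→d7:-→d8:-→d9:-→d10:-→d11:-→d12:-→d13:-→d14:-→d15:-→d16:H1→d17:-→d18:-→d19:-→d20:H4  best=H4
  + 48.0.0.0/6 (H3) depth=6
  ? 105.214.101.28  path d0:H1→d1:-→d2:-→d3:-→d4:-→d5:-→d6:-→d7:-→d8:-→d9:-→d10:-→d11:-→d12:-→d13:-→d14:-→d15:-→d16:H5→d17:-→d18:-→d19:-→d20:-→d21:-→d22:-→d23:-→d24:-→d25:-→d26:-→d27:-→d28:-→d29:-→d30:-→d31:H5→d32:H2  best=H2
  ? 105.214.34.128  path d0:H1→d1:-→d2:-→d3:-→d4:-→d5:-→d6:-→d7:-→d8:-→d9:-→d10:-→d11:-→d12:-→d13:-→d14:-→d15:-→d16:H5→d17:-  best=H5
  ? 50.180.150.134  path d0:H1→d1:-→d2:-→d3:-→d4:-→d5:-→d6:H3→d7:-→d8:-→d9:-→d10:-→d11:-→d12:-→d13:-→d14:-→d15:-→d16:-→d17:-→d18:-→d19:-→d20:-→d21:-→d22:-→d23:-→d24:-→d25:-→d26:-→d27:-→d28:H0  best=H0
  del 48.0.0.0/6 (clear depth 6)
  del 232.137.0.0/16 (clear depth 16)

== LOOKUPS ==
["H5","H2","H5","H1","H0","H4","H2","H5","H0"]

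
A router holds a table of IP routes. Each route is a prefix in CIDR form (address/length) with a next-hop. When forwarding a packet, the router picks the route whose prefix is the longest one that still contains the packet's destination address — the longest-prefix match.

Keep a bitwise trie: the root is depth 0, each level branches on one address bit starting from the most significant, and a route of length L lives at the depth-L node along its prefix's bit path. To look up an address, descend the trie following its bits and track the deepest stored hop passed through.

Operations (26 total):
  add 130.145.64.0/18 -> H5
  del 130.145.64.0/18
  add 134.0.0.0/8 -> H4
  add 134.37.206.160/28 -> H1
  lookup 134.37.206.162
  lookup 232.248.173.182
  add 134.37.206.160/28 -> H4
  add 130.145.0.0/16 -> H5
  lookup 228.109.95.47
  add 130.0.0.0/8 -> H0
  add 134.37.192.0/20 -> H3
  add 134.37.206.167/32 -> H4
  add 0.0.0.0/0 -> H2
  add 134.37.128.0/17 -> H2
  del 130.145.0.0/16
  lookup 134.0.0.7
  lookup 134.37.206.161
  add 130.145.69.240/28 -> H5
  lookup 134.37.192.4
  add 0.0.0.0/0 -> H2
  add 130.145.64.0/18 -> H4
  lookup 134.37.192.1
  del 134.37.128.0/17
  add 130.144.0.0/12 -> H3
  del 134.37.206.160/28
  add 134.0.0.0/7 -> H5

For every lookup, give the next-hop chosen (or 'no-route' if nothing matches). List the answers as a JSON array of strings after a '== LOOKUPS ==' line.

Process each operation:
  add 130.145.64.0/18 -> H5 at depth 18
  - 130.145.64.0/18 clear@18
  add 134.0.0.0/8 -> H4 at depth 8
  add 134.37.206.160/28 -> H1 at depth 28
  Q 134.37.206.162: descend 1000011000100101110011101010 ; hops seen [H4,H1] ; pick H1
  Q 232.248.173.182: descend 1 ; hops seen [∅] ; pick no-route
  add 134.37.206.160/28 -> H4 at depth 28
  add 130.145.0.0/16 -> H5 at depth 16
  Q 228.109.95.47: descend 1 ; hops seen [∅] ; pick no-route
  add 130.0.0.0/8 -> H0 at depth 8
  add 134.37.192.0/20 -> H3 at depth 20
  add 134.37.206.167/32 -> H4 at depth 32
  add 0.0.0.0/0 -> H2 at depth 0
  add 134.37.128.0/17 -> H2 at depth 17
  - 130.145.0.0/16 clear@16
  Q 134.0.0.7: descend 1000011000 ; hops seen [H2,H4] ; pick H4
  Q 134.37.206.161: descend 10000110001001011100111010100 ; hops seen [H2,H4,H2,H3,H4] ; pick H4
  add 130.145.69.240/28 -> H5 at depth 28
  Q 134.37.192.4: descend 10000110001001011100 ; hops seen [H2,H4,H2,H3] ; pick H3
  add 0.0.0.0/0 -> H2 at depth 0
  add 130.145.64.0/18 -> H4 at depth 18
  Q 134.37.192.1: descend 10000110001001011100 ; hops seen [H2,H4,H2,H3] ; pick H3
  - 134.37.128.0/17 clear@17
  add 130.144.0.0/12 -> H3 at depth 12
  - 134.37.206.160/28 clear@28
  add 134.0.0.0/7 -> H5 at depth 7

== LOOKUPS ==
["H1","no-route","no-route","H4","H4","H3","H3"]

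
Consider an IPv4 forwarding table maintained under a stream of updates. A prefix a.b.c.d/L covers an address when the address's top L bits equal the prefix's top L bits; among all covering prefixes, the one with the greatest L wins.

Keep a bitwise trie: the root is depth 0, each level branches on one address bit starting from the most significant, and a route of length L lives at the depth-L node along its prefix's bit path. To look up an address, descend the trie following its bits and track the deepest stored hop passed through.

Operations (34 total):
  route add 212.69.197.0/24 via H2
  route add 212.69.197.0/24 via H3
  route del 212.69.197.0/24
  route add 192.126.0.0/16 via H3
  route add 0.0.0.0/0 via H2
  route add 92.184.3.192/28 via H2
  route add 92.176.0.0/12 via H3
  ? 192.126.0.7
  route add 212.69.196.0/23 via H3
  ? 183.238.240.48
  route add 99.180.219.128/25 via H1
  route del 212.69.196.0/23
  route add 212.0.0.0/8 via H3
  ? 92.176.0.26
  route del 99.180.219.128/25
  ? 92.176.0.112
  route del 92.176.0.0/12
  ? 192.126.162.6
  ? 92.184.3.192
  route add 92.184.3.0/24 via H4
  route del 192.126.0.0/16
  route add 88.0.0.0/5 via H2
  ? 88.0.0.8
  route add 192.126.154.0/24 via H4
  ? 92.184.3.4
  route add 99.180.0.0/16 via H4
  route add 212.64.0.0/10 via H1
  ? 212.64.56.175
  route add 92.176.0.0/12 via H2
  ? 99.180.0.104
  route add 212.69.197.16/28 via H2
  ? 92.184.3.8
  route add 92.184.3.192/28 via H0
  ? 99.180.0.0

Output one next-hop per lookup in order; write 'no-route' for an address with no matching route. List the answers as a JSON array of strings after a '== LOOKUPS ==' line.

Trace:
  add 212.69.197.0/24 -> H2 at depth 24
  add 212.69.197.0/24 -> H3 at depth 24
  - 212.69.197.0/24 clear@24
  add 192.126.0.0/16 -> H3 at depth 16
  add 0.0.0.0/0 -> H2 at depth 0
  add 92.184.3.192/28 -> H2 at depth 28
  add 92.176.0.0/12 -> H3 at depth 12
  Q 192.126.0.7: descend 1100000001111110 ; hops seen [H2,H3] ; pick H3
  add 212.69.196.0/23 -> H3 at depth 23
  Q 183.238.240.48: descend 1 ; hops seen [H2] ; pick H2
  add 99.180.219.128/25 -> H1 at depth 25
  - 212.69.196.0/23 clear@23
  add 212.0.0.0/8 -> H3 at depth 8
  Q 92.176.0.26: descend 010111001011 ; hops seen [H2,H3] ; pick H3
  - 99.180.219.128/25 clear@25
  Q 92.176.0.112: descend 010111001011 ; hops seen [H2,H3] ; pick H3
  - 92.176.0.0/12 clear@12
  Q 192.126.162.6: descend 1100000001111110 ; hops seen [H2,H3] ; pick H3
  Q 92.184.3.192: descend 0101110010111000000000111100 ; hops seen [H2,H2] ; pick H2
  add 92.184.3.0/24 -> H4 at depth 24
  - 192.126.0.0/16 clear@16
  add 88.0.0.0/5 -> H2 at depth 5
  Q 88.0.0.8: descend 01011 ; hops seen [H2,H2] ; pick H2
  add 192.126.154.0/24 -> H4 at depth 24
  Q 92.184.3.4: descend 010111001011100000000011 ; hops seen [H2,H2,H4] ; pick H4
  add 99.180.0.0/16 -> H4 at depth 16
  add 212.64.0.0/10 -> H1 at depth 10
  Q 212.64.56.175: descend 1101010001000 ; hops seen [H2,H3,H1] ; pick H1
  add 92.176.0.0/12 -> H2 at depth 12
  Q 99.180.0.104: descend 0110001110110100 ; hops seen [H2,H4] ; pick H4
  add 212.69.197.16/28 -> H2 at depth 28
  Q 92.184.3.8: descend 010111001011100000000011 ; hops seen [H2,H2,H2,H4] ; pick H4
  add 92.184.3.192/28 -> H0 at depth 28
  Q 99.180.0.0: descend 0110001110110100 ; hops seen [H2,H4] ; pick H4

== LOOKUPS ==
["H3","H2","H3","H3","H3","H2","H2","H4","H1","H4","H4","H4"]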